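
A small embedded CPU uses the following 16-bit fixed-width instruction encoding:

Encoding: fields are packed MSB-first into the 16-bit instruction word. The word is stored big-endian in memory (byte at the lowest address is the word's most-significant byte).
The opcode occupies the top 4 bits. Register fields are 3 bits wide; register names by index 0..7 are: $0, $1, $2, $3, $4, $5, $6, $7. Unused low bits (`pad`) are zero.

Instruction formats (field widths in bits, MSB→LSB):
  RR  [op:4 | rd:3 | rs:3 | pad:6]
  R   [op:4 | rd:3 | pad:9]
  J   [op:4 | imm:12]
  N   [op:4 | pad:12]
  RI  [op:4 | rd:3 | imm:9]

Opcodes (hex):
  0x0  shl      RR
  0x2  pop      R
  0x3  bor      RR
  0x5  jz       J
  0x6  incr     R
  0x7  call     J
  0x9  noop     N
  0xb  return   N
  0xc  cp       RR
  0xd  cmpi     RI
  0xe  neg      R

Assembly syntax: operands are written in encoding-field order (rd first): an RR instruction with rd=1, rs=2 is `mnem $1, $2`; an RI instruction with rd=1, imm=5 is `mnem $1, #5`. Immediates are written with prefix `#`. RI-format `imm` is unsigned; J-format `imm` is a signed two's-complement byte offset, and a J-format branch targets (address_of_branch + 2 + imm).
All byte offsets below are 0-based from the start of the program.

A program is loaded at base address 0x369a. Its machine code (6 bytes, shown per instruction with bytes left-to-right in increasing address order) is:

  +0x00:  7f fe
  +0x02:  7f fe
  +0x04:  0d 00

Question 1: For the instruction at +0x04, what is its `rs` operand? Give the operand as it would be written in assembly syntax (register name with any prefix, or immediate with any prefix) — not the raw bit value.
$4

[04] 0d 00 → 0x0d00
  top 4b → 0x0 → shl [RR]
  rd: (w>>9)&0x7=0x6 → $6
  rs: (w>>6)&0x7=0x4 → $4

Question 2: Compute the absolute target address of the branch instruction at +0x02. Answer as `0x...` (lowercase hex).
0x369c

+0x02: 7f fe ⇒ word 0x7ffe (big)
  top 4b → 0x7 → call [J]
  imm: (w>>0)&0xfff=0xffe (s12→-2) → #-2
  target = base 0x369a + off 0x02 + 2 + imm -2 = 0x369c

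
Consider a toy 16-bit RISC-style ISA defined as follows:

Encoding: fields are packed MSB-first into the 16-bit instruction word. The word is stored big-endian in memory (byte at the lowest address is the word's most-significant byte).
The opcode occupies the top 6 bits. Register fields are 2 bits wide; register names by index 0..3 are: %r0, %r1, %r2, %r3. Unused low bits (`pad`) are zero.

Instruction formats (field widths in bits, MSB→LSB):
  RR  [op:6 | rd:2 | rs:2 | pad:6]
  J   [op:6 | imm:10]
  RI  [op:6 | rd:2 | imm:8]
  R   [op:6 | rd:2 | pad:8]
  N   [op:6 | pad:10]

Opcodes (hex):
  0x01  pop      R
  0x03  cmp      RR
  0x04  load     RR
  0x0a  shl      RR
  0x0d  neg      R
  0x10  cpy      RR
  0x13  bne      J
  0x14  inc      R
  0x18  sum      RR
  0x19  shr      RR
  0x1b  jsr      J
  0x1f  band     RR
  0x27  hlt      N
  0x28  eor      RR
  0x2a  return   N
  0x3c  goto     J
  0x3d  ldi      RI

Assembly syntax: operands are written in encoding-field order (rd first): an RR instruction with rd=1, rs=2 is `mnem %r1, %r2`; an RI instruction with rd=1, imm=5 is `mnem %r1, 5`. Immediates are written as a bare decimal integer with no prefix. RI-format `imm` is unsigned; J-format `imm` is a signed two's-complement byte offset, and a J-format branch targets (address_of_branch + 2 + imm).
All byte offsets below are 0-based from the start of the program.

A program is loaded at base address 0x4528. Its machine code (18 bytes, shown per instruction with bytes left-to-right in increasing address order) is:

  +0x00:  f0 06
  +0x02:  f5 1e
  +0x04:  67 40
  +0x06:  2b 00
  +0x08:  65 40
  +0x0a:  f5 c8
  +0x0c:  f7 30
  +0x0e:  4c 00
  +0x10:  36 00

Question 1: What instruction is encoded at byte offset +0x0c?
[0c] f7 30 → 0xf730
  op=0xf730>>10=0x3d ⇒ ldi (RI)
  [9:8] rd=3 = %r3
  [7:0] imm=48 = 48

ldi %r3, 48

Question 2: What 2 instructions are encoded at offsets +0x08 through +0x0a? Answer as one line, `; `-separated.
shr %r1, %r1; ldi %r1, 200

+0x08: 65 40 ⇒ word 0x6540 (big)
  opcode bits[15:10]=0x19: shr/RR
  rd@[9:8]=0x1 ⇒ %r1
  rs@[7:6]=0x1 ⇒ %r1
+0x0a: f5 c8 ⇒ word 0xf5c8 (big)
  opcode bits[15:10]=0x3d: ldi/RI
  rd@[9:8]=0x1 ⇒ %r1
  imm@[7:0]=0xc8 ⇒ 200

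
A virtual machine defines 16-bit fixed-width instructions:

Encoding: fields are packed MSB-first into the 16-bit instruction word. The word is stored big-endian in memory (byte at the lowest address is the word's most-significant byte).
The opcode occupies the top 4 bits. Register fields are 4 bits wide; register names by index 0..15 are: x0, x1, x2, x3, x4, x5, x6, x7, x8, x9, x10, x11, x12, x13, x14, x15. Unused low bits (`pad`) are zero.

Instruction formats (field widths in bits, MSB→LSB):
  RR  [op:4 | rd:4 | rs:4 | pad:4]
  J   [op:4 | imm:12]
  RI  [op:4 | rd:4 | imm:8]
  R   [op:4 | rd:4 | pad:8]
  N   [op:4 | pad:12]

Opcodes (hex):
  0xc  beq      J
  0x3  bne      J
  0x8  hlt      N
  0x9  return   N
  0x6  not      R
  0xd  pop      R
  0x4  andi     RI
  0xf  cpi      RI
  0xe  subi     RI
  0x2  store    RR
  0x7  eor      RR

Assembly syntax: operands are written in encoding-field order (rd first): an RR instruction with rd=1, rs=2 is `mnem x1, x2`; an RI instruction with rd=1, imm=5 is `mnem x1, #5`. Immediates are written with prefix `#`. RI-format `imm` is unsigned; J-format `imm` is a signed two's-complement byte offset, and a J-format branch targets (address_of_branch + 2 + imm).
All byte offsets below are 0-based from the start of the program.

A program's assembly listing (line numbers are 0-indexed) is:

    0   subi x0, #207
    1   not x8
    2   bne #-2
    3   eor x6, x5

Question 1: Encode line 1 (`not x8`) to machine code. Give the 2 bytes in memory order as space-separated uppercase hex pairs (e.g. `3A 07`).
68 00

line 1 (not): pack op=0x6:4|rd=8:4|pad=0:8 = 0x6800; big→ 68 00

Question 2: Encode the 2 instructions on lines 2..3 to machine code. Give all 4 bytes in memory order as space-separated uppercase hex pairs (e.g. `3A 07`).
line 2 (bne): pack op=0x3:4|imm=-2:12 = 0x3ffe; big→ 3f fe
line 3 (eor): pack op=0x7:4|rd=6:4|rs=5:4|pad=0:4 = 0x7650; big→ 76 50

3F FE 76 50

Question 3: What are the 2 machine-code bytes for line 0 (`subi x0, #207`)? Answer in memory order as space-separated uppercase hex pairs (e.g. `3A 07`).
0. subi fields op=0xe:4|rd=0:4|imm=207:8 → word e0cfh → e0 cf

E0 CF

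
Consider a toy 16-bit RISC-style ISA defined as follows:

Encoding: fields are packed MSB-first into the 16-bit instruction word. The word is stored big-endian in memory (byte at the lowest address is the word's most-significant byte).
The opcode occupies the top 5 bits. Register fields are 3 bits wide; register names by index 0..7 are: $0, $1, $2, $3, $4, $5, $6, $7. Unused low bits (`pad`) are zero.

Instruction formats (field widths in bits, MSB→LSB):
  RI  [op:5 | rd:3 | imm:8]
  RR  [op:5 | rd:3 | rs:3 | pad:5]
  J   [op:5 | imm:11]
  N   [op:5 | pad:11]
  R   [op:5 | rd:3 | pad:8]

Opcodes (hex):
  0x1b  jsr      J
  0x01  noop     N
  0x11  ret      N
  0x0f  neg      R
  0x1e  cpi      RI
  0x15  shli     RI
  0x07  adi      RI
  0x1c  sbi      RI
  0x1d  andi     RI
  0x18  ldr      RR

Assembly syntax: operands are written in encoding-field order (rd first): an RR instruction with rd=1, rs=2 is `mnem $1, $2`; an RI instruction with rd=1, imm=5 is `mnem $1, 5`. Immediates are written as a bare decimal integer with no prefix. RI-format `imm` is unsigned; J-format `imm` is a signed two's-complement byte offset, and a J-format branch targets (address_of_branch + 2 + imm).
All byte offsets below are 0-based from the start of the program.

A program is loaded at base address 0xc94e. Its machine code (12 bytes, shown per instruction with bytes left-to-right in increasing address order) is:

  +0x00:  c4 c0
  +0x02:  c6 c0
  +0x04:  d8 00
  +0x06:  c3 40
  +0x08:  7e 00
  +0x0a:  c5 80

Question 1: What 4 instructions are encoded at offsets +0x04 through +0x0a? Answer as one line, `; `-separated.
[04] d8 00 → 0xd800
  op=0xd800>>11=0x1b ⇒ jsr (J)
  imm@[10:0]=0x0 ⇒ 0
[06] c3 40 → 0xc340
  op=0xc340>>11=0x18 ⇒ ldr (RR)
  rd@[10:8]=0x3 ⇒ $3
  rs@[7:5]=0x2 ⇒ $2
[08] 7e 00 → 0x7e00
  op=0x7e00>>11=0xf ⇒ neg (R)
  rd@[10:8]=0x6 ⇒ $6
[0a] c5 80 → 0xc580
  op=0xc580>>11=0x18 ⇒ ldr (RR)
  rd@[10:8]=0x5 ⇒ $5
  rs@[7:5]=0x4 ⇒ $4

jsr 0; ldr $3, $2; neg $6; ldr $5, $4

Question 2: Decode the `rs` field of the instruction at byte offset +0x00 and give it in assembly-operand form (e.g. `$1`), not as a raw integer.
+0x00: c4 c0 ⇒ word 0xc4c0 (big)
  opcode bits[15:11]=0x18: ldr/RR
  rd: (w>>8)&0x7=0x4 → $4
  rs: (w>>5)&0x7=0x6 → $6

$6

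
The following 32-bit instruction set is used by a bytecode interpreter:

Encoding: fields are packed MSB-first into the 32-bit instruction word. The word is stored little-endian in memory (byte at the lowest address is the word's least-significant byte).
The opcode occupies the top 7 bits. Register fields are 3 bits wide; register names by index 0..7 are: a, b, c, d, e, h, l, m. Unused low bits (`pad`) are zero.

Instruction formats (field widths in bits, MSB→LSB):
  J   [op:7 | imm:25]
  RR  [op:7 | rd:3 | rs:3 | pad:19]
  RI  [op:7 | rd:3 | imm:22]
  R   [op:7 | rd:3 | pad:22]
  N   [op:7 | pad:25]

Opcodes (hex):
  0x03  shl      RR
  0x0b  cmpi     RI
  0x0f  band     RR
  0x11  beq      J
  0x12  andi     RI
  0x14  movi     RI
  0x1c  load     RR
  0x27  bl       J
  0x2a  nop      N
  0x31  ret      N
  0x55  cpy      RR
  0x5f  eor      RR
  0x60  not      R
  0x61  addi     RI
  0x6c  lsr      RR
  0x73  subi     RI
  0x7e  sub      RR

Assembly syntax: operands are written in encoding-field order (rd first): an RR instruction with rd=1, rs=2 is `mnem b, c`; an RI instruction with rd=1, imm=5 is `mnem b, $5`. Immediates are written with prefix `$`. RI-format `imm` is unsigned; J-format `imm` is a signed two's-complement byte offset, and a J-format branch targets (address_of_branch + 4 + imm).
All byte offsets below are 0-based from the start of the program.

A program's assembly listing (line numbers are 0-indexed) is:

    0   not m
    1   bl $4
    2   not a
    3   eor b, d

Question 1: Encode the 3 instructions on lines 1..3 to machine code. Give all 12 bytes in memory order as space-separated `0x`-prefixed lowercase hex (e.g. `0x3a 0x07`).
0x04 0x00 0x00 0x4e 0x00 0x00 0x00 0xc0 0x00 0x00 0x58 0xbe

1. bl fields op=0x27:7|imm=4:25 → word 4e000004h → 04 00 00 4e
2. not fields op=0x60:7|rd=0:3|pad=0:22 → word c0000000h → 00 00 00 c0
3. eor fields op=0x5f:7|rd=1:3|rs=3:3|pad=0:19 → word be580000h → 00 00 58 be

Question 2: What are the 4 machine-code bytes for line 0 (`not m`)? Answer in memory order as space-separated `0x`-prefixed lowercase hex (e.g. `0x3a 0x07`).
0x00 0x00 0xc0 0xc1

line 0 (not): pack op=0x60:7|rd=7:3|pad=0:22 = 0xc1c00000; little→ 00 00 c0 c1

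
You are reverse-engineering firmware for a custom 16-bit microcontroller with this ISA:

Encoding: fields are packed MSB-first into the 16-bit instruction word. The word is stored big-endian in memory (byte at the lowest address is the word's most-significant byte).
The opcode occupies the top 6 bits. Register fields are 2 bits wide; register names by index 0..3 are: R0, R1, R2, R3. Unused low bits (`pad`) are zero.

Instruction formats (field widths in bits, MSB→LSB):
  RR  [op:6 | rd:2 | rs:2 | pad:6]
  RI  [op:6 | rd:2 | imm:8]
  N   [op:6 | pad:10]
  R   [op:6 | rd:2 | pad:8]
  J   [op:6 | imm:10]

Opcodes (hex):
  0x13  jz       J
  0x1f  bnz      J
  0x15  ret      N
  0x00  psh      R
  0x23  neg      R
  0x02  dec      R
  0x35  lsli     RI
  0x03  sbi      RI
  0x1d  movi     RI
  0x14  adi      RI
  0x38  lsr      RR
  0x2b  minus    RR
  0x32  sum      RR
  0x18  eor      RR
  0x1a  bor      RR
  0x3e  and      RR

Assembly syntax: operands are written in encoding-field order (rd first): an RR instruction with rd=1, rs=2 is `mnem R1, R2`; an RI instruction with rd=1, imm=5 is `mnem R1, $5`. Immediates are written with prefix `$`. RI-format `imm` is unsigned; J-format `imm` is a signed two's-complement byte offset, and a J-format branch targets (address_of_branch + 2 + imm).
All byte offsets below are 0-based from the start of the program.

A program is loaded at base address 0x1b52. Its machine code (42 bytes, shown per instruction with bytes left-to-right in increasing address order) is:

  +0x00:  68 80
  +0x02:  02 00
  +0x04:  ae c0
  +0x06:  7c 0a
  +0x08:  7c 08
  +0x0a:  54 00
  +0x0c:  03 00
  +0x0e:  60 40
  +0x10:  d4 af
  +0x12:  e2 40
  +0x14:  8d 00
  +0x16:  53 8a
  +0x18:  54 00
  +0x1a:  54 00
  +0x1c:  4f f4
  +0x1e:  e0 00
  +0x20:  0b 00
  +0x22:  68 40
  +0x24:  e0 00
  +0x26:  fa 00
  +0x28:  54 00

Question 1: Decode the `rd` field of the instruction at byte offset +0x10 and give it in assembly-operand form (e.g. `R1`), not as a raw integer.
R0

off 0x10: read d4 af as big → 0xd4af
  op=0xd4af>>10=0x35 ⇒ lsli (RI)
  rd: (w>>8)&0x3=0x0 → R0
  imm: (w>>0)&0xff=0xaf → $175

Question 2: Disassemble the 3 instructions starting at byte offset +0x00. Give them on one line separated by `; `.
off 0x00: read 68 80 as big → 0x6880
  op=0x6880>>10=0x1a ⇒ bor (RR)
  rd: (w>>8)&0x3=0x0 → R0
  rs: (w>>6)&0x3=0x2 → R2
off 0x02: read 02 00 as big → 0x0200
  op=0x0200>>10=0x0 ⇒ psh (R)
  rd: (w>>8)&0x3=0x2 → R2
off 0x04: read ae c0 as big → 0xaec0
  op=0xaec0>>10=0x2b ⇒ minus (RR)
  rd: (w>>8)&0x3=0x2 → R2
  rs: (w>>6)&0x3=0x3 → R3

bor R0, R2; psh R2; minus R2, R3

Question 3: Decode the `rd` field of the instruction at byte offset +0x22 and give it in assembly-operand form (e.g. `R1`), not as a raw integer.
R0

off 0x22: read 68 40 as big → 0x6840
  opcode bits[15:10]=0x1a: bor/RR
  rd: (w>>8)&0x3=0x0 → R0
  rs: (w>>6)&0x3=0x1 → R1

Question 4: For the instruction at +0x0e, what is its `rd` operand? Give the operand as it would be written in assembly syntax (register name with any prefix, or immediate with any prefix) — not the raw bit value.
[0e] 60 40 → 0x6040
  op=0x6040>>10=0x18 ⇒ eor (RR)
  rd@[9:8]=0x0 ⇒ R0
  rs@[7:6]=0x1 ⇒ R1

R0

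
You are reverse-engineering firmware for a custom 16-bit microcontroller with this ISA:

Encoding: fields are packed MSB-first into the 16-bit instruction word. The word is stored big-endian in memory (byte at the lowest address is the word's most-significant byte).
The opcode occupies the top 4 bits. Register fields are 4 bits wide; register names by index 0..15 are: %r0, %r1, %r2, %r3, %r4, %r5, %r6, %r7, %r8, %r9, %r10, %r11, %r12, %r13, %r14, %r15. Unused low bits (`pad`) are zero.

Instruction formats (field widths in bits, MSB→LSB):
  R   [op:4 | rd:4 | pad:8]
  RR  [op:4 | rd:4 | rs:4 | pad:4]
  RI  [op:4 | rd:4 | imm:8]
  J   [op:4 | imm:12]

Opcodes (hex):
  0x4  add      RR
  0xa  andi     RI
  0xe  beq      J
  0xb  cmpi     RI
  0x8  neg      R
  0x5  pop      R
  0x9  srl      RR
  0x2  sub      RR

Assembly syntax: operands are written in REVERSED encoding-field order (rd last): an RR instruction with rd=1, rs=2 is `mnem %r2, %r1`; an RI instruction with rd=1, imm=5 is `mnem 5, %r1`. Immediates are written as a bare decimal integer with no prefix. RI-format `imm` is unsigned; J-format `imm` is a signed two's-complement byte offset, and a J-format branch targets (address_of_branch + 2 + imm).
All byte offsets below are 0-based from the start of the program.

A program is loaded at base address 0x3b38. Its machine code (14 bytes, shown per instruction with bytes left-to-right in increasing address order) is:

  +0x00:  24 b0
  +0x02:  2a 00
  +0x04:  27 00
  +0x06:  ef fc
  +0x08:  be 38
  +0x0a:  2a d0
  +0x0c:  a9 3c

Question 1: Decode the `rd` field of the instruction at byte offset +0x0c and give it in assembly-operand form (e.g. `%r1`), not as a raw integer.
@+0c  big-endian(a9 3c) = 0xa93c
  op=0xa93c>>12=0xa ⇒ andi (RI)
  rd: (w>>8)&0xf=0x9 → %r9
  imm: (w>>0)&0xff=0x3c → 60

%r9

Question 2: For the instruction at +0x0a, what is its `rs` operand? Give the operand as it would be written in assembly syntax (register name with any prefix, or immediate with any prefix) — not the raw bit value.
+0x0a: 2a d0 ⇒ word 0x2ad0 (big)
  opcode bits[15:12]=0x2: sub/RR
  [11:8] rd=10 = %r10
  [7:4] rs=13 = %r13

%r13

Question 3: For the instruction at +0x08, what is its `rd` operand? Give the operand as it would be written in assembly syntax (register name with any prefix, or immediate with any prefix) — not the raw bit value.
off 0x08: read be 38 as big → 0xbe38
  top 4b → 0xb → cmpi [RI]
  rd@[11:8]=0xe ⇒ %r14
  imm@[7:0]=0x38 ⇒ 56

%r14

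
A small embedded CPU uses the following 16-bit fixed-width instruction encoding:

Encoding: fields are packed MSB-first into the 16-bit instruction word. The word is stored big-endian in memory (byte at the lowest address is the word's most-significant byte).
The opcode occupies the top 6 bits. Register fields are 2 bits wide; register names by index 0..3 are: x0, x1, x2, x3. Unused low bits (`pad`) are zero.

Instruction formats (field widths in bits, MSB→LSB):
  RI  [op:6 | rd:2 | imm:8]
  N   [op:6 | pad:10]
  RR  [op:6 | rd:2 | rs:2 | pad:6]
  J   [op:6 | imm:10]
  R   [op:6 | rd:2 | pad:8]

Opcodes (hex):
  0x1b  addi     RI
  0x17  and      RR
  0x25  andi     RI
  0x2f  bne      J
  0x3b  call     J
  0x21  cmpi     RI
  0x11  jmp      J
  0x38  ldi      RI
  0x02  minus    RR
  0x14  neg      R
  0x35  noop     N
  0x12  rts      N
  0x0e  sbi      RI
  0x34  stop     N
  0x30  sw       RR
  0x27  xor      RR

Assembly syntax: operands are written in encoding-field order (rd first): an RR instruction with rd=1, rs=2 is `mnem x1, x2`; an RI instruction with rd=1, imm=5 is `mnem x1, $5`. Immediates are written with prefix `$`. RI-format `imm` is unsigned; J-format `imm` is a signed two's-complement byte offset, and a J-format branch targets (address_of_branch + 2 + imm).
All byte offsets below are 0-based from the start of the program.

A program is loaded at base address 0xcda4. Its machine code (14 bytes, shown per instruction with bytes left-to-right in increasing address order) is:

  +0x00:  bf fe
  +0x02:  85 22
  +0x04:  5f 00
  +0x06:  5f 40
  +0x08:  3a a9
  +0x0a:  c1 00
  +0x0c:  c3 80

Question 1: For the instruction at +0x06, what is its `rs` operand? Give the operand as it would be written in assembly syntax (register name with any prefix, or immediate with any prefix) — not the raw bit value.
x1

+0x06: 5f 40 ⇒ word 0x5f40 (big)
  top 6b → 0x17 → and [RR]
  rd: (w>>8)&0x3=0x3 → x3
  rs: (w>>6)&0x3=0x1 → x1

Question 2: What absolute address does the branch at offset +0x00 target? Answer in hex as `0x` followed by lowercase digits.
0xcda4

off 0x00: read bf fe as big → 0xbffe
  op=0xbffe>>10=0x2f ⇒ bne (J)
  imm@[9:0]=0x3fe (s10→-2) ⇒ $-2
  target = base 0xcda4 + off 0x00 + 2 + imm -2 = 0xcda4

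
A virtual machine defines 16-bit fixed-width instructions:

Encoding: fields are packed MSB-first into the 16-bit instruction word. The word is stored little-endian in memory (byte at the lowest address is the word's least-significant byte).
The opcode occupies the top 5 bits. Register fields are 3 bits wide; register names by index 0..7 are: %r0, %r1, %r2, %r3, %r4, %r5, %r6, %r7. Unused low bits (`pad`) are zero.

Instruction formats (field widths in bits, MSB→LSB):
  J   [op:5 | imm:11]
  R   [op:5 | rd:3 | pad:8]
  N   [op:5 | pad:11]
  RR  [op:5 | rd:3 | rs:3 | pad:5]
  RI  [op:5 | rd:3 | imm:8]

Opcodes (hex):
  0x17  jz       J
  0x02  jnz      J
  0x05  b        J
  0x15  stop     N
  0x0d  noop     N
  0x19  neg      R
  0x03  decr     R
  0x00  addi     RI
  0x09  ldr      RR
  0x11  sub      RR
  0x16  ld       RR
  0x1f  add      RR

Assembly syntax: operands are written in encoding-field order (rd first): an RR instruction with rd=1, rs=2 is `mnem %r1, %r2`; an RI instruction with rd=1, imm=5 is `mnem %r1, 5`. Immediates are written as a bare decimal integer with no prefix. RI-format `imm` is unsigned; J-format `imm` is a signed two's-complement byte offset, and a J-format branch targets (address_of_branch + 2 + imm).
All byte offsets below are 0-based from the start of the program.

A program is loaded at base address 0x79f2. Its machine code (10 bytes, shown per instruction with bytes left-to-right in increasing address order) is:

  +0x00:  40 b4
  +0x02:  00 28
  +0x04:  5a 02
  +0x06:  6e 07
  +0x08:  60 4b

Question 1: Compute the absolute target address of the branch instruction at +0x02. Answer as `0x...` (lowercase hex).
[02] 00 28 → 0x2800
  op=0x2800>>11=0x5 ⇒ b (J)
  [10:0] imm=0 = 0
  target = base 0x79f2 + off 0x02 + 2 + imm 0 = 0x79f6

0x79f6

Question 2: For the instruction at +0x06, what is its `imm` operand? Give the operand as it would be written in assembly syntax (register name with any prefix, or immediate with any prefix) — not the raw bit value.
110

@+06  little-endian(6e 07) = 0x076e
  top 5b → 0x0 → addi [RI]
  rd@[10:8]=0x7 ⇒ %r7
  imm@[7:0]=0x6e ⇒ 110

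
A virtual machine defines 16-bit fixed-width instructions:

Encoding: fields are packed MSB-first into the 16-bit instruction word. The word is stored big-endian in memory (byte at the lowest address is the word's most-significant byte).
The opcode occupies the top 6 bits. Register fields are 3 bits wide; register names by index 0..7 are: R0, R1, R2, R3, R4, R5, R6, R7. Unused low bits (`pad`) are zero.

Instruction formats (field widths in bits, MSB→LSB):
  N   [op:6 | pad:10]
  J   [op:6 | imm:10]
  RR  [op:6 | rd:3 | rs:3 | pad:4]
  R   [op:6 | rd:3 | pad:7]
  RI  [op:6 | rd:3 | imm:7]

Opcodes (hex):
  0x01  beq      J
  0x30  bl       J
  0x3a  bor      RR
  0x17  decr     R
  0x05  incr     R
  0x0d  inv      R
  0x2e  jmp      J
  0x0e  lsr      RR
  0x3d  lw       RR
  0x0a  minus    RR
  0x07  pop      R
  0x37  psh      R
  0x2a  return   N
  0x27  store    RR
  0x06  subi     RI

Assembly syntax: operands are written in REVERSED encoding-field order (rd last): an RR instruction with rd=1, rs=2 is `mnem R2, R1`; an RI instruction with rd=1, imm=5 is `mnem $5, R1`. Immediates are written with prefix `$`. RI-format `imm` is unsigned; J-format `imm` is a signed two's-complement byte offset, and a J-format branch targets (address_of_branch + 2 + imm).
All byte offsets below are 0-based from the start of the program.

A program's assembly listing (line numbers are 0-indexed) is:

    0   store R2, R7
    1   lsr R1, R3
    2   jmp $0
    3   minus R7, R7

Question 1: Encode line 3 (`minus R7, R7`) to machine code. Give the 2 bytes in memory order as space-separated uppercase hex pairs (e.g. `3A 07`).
line 3 (minus): pack op=0xa:6|rd=7:3|rs=7:3|pad=0:4 = 0x2bf0; big→ 2b f0

2B F0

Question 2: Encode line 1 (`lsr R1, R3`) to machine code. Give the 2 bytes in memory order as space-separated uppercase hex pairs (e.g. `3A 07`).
39 90

line 1 (lsr): pack op=0xe:6|rd=3:3|rs=1:3|pad=0:4 = 0x3990; big→ 39 90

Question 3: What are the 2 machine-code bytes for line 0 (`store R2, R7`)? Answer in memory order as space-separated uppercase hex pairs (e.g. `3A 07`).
line 0 (store): pack op=0x27:6|rd=7:3|rs=2:3|pad=0:4 = 0x9fa0; big→ 9f a0

9F A0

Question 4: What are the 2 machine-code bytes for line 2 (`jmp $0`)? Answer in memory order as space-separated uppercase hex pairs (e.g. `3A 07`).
B8 00

L2: jmp op=0x2e:6|imm=0:10 ⇒ 0xb800 ⇒ big b8 00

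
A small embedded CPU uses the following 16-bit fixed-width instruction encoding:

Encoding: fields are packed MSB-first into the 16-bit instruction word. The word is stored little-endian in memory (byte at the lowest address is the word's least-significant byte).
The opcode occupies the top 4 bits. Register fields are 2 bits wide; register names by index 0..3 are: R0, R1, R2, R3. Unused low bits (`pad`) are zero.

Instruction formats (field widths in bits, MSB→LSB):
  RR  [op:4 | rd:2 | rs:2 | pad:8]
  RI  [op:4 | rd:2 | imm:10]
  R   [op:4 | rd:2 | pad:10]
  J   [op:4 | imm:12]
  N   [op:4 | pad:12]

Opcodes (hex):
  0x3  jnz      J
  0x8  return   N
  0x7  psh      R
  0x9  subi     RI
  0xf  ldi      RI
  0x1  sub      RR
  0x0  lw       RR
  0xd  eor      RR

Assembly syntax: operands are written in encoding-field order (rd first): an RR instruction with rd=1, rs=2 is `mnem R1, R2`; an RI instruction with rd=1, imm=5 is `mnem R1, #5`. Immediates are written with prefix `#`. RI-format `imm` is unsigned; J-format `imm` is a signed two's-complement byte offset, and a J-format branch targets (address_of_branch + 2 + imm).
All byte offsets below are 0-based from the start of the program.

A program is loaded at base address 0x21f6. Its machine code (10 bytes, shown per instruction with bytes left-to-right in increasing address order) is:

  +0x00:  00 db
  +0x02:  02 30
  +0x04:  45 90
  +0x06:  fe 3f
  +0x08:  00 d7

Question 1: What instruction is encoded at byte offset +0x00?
eor R2, R3

+0x00: 00 db ⇒ word 0xdb00 (little)
  opcode bits[15:12]=0xd: eor/RR
  rd@[11:10]=0x2 ⇒ R2
  rs@[9:8]=0x3 ⇒ R3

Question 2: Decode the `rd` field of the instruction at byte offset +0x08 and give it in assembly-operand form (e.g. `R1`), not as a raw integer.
R1

@+08  little-endian(00 d7) = 0xd700
  op=0xd700>>12=0xd ⇒ eor (RR)
  rd@[11:10]=0x1 ⇒ R1
  rs@[9:8]=0x3 ⇒ R3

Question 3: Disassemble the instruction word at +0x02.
@+02  little-endian(02 30) = 0x3002
  top 4b → 0x3 → jnz [J]
  imm@[11:0]=0x2 ⇒ #2

jnz #2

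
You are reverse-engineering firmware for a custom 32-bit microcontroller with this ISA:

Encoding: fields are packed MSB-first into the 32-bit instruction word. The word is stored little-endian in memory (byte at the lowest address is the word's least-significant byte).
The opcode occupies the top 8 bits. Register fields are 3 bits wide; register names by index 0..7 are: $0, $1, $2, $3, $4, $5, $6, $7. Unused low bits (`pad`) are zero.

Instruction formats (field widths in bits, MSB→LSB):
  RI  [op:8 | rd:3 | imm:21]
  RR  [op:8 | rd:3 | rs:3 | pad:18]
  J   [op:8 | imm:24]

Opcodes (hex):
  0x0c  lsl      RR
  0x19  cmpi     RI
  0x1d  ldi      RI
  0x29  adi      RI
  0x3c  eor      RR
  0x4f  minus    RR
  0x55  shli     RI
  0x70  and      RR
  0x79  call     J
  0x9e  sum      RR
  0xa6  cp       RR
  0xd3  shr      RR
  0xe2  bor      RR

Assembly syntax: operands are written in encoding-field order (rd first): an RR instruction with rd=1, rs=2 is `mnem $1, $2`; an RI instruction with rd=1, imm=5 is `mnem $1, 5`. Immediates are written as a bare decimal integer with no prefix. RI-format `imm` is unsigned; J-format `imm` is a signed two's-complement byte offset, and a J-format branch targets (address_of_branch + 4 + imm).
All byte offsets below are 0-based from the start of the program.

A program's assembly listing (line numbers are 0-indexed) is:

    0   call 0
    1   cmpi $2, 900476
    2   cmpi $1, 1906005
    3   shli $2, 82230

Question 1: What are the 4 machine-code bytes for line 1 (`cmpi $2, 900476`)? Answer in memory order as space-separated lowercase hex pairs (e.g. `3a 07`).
7c bd 4d 19

L1: cmpi op=0x19:8|rd=2:3|imm=900476:21 ⇒ 0x194dbd7c ⇒ little 7c bd 4d 19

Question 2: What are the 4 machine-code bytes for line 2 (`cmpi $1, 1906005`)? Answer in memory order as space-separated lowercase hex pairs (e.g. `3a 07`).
55 15 3d 19

L2: cmpi op=0x19:8|rd=1:3|imm=1906005:21 ⇒ 0x193d1555 ⇒ little 55 15 3d 19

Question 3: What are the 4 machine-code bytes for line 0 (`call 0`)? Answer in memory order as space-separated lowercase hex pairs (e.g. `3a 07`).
00 00 00 79

L0: call op=0x79:8|imm=0:24 ⇒ 0x79000000 ⇒ little 00 00 00 79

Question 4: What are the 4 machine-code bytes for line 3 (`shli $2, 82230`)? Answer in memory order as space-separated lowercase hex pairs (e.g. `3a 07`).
3. shli fields op=0x55:8|rd=2:3|imm=82230:21 → word 55414136h → 36 41 41 55

36 41 41 55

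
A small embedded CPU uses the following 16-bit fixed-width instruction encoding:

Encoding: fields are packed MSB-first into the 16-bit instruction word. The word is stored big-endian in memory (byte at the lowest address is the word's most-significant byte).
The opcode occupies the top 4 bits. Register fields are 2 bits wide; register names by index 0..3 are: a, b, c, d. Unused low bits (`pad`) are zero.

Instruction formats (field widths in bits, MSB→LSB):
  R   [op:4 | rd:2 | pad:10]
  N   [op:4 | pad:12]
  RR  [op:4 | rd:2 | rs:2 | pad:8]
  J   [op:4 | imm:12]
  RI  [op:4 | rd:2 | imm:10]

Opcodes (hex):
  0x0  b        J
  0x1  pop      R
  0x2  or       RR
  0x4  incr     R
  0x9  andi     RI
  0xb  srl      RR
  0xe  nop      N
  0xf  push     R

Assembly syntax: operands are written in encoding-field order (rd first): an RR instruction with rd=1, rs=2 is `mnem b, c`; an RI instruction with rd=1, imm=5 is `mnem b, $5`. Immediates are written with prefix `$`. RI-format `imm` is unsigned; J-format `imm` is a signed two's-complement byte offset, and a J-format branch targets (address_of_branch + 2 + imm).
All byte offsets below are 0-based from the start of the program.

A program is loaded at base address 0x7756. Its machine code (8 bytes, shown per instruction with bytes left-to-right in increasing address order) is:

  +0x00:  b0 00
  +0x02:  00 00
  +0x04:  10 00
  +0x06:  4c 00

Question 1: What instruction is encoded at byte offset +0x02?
+0x02: 00 00 ⇒ word 0x0000 (big)
  top 4b → 0x0 → b [J]
  imm@[11:0]=0x0 ⇒ $0

b $0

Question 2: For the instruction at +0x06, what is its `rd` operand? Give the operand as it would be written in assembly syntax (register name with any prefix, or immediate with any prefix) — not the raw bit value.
d

[06] 4c 00 → 0x4c00
  top 4b → 0x4 → incr [R]
  rd: (w>>10)&0x3=0x3 → d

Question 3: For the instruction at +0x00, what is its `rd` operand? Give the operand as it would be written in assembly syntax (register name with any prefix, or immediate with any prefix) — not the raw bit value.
a

off 0x00: read b0 00 as big → 0xb000
  top 4b → 0xb → srl [RR]
  rd: (w>>10)&0x3=0x0 → a
  rs: (w>>8)&0x3=0x0 → a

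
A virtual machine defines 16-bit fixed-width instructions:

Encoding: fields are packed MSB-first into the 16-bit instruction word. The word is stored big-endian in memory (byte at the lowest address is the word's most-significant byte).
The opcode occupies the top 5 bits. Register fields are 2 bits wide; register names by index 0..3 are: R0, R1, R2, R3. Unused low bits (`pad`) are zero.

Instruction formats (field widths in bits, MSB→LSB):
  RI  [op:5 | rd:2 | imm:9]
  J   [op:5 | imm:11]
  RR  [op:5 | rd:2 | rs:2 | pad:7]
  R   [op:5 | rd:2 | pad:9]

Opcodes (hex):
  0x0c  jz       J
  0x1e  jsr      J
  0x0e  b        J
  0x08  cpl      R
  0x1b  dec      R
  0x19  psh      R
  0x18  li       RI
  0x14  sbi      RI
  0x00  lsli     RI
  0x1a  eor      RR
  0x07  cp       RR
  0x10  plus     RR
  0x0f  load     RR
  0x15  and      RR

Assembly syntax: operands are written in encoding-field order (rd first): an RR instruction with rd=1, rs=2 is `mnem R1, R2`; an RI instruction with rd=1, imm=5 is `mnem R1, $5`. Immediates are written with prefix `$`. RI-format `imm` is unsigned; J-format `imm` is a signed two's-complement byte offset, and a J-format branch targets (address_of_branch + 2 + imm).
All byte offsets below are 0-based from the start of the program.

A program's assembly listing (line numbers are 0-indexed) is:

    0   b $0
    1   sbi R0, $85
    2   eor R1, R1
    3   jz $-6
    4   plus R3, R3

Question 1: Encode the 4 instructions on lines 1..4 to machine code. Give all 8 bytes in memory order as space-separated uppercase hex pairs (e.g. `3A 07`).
A0 55 D2 80 67 FA 87 80

1. sbi fields op=0x14:5|rd=0:2|imm=85:9 → word a055h → a0 55
2. eor fields op=0x1a:5|rd=1:2|rs=1:2|pad=0:7 → word d280h → d2 80
3. jz fields op=0xc:5|imm=-6:11 → word 67fah → 67 fa
4. plus fields op=0x10:5|rd=3:2|rs=3:2|pad=0:7 → word 8780h → 87 80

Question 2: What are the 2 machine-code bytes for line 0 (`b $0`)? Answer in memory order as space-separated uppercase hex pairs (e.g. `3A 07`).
0. b fields op=0xe:5|imm=0:11 → word 7000h → 70 00

70 00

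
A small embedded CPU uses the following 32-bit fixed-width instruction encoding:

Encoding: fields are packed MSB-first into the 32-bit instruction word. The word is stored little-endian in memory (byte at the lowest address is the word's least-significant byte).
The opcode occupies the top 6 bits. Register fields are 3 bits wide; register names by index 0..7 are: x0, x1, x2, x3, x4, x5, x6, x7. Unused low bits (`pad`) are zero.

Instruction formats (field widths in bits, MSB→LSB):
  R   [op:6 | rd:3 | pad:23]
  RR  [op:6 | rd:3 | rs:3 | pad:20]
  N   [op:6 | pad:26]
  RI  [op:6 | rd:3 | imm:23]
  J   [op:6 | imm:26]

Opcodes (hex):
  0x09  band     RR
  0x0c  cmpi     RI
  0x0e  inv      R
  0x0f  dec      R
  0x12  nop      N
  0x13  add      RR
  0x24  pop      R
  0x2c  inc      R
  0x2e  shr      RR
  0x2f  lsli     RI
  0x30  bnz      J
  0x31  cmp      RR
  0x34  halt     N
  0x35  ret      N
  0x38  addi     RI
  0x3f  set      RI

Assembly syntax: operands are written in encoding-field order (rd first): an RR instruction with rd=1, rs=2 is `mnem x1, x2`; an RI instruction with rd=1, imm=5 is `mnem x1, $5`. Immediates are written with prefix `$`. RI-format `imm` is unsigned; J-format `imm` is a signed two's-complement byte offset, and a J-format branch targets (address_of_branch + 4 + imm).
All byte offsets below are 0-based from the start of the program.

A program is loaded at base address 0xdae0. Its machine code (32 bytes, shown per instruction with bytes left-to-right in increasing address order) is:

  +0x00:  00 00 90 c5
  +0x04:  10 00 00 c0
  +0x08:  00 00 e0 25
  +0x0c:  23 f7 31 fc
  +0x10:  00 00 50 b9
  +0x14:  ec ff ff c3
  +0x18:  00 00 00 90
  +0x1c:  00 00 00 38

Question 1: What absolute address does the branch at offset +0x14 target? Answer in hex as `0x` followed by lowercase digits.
[14] ec ff ff c3 → 0xc3ffffec
  opcode bits[31:26]=0x30: bnz/J
  [25:0] imm=67108844 (s26→-20) = $-20
  target = base 0xdae0 + off 0x14 + 4 + imm -20 = 0xdae4

0xdae4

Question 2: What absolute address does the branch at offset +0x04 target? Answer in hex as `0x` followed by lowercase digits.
off 0x04: read 10 00 00 c0 as little → 0xc0000010
  op=0xc0000010>>26=0x30 ⇒ bnz (J)
  imm@[25:0]=0x10 ⇒ $16
  target = base 0xdae0 + off 0x04 + 4 + imm 16 = 0xdaf8

0xdaf8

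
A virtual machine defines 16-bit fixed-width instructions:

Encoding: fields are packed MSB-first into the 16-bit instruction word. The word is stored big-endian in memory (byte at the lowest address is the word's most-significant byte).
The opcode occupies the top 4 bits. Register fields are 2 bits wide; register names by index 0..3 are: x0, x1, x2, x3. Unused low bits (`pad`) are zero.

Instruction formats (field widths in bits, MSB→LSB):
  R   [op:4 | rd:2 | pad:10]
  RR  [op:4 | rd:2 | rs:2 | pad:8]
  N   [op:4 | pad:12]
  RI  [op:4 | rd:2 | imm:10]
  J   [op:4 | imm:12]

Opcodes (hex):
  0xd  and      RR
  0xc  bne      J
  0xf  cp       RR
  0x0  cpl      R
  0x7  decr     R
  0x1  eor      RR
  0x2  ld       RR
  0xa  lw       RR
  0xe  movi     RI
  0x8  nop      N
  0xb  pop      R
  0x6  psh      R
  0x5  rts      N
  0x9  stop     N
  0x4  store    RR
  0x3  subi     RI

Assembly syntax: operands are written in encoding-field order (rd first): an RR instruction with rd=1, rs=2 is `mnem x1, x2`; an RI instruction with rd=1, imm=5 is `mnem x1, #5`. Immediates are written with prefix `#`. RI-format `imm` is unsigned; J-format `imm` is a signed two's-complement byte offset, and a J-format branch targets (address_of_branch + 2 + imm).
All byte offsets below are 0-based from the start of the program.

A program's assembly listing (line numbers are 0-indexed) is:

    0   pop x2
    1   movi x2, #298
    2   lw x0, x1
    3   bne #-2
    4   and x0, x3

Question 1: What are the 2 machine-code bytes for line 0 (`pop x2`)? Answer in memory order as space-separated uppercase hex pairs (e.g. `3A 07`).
line 0 (pop): pack op=0xb:4|rd=2:2|pad=0:10 = 0xb800; big→ b8 00

B8 00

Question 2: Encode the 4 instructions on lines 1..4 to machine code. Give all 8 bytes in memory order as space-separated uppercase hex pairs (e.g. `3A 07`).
E9 2A A1 00 CF FE D3 00

1. movi fields op=0xe:4|rd=2:2|imm=298:10 → word e92ah → e9 2a
2. lw fields op=0xa:4|rd=0:2|rs=1:2|pad=0:8 → word a100h → a1 00
3. bne fields op=0xc:4|imm=-2:12 → word cffeh → cf fe
4. and fields op=0xd:4|rd=0:2|rs=3:2|pad=0:8 → word d300h → d3 00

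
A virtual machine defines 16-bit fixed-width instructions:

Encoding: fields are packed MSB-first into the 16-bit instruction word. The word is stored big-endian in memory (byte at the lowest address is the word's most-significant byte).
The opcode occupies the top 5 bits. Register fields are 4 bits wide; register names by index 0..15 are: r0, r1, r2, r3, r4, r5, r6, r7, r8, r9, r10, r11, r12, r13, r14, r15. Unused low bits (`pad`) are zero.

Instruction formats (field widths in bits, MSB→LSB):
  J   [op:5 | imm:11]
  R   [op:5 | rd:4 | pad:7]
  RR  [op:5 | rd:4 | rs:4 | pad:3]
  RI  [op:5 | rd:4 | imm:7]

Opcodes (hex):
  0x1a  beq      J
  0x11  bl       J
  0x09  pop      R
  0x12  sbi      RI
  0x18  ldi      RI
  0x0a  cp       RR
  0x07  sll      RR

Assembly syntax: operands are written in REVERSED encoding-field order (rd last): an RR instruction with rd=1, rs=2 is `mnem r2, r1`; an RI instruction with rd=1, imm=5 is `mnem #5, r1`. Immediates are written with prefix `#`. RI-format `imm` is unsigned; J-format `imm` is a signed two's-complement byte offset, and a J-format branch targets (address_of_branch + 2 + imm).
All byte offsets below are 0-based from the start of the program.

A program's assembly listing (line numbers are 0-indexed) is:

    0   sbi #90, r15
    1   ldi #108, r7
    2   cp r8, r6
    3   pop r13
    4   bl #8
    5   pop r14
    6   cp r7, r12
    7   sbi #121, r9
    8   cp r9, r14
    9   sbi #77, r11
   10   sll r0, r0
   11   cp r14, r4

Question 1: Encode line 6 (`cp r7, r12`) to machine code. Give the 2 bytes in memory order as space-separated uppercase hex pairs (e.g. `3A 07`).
line 6 (cp): pack op=0xa:5|rd=12:4|rs=7:4|pad=0:3 = 0x5638; big→ 56 38

56 38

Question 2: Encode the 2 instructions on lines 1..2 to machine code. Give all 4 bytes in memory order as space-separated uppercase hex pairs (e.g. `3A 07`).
1. ldi fields op=0x18:5|rd=7:4|imm=108:7 → word c3ech → c3 ec
2. cp fields op=0xa:5|rd=6:4|rs=8:4|pad=0:3 → word 5340h → 53 40

C3 EC 53 40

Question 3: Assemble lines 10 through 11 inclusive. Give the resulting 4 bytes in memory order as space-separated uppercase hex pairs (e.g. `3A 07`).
38 00 52 70

line 10 (sll): pack op=0x7:5|rd=0:4|rs=0:4|pad=0:3 = 0x3800; big→ 38 00
line 11 (cp): pack op=0xa:5|rd=4:4|rs=14:4|pad=0:3 = 0x5270; big→ 52 70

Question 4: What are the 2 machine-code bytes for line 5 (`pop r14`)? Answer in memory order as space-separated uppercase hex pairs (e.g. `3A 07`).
line 5 (pop): pack op=0x9:5|rd=14:4|pad=0:7 = 0x4f00; big→ 4f 00

4F 00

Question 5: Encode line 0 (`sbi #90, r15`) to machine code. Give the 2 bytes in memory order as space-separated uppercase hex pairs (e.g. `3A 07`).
97 DA

line 0 (sbi): pack op=0x12:5|rd=15:4|imm=90:7 = 0x97da; big→ 97 da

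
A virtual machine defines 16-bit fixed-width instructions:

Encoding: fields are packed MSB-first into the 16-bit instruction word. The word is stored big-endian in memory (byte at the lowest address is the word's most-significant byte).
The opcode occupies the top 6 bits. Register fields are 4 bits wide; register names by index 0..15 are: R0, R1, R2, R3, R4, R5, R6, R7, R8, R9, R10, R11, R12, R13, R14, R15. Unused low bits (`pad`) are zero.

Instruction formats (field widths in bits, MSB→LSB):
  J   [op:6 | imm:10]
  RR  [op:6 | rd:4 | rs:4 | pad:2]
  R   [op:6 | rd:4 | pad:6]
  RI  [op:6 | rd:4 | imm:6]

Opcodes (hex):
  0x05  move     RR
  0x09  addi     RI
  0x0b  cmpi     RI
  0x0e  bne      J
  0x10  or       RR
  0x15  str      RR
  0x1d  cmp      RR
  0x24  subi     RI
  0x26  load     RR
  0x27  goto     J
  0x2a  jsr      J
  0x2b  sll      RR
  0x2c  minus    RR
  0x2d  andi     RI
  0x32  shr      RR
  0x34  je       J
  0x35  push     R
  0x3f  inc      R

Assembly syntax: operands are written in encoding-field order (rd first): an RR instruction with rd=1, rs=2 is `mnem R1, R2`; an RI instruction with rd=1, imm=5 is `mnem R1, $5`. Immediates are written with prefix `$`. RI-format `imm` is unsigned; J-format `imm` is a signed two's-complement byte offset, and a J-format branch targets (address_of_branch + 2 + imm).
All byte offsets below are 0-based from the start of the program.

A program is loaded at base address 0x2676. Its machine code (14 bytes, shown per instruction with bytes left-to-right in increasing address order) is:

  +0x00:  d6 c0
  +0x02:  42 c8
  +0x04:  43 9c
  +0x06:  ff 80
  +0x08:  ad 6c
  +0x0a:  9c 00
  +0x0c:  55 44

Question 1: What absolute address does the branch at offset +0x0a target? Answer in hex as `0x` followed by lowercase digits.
0x2682

off 0x0a: read 9c 00 as big → 0x9c00
  op=0x9c00>>10=0x27 ⇒ goto (J)
  imm: (w>>0)&0x3ff=0x0 → $0
  target = base 0x2676 + off 0x0a + 2 + imm 0 = 0x2682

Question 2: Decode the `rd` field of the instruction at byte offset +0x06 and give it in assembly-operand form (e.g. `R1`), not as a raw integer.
@+06  big-endian(ff 80) = 0xff80
  op=0xff80>>10=0x3f ⇒ inc (R)
  [9:6] rd=14 = R14

R14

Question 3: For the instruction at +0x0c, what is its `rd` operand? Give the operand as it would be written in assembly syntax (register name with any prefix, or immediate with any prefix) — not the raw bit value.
R5

@+0c  big-endian(55 44) = 0x5544
  op=0x5544>>10=0x15 ⇒ str (RR)
  [9:6] rd=5 = R5
  [5:2] rs=1 = R1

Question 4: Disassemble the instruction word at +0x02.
+0x02: 42 c8 ⇒ word 0x42c8 (big)
  top 6b → 0x10 → or [RR]
  [9:6] rd=11 = R11
  [5:2] rs=2 = R2

or R11, R2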